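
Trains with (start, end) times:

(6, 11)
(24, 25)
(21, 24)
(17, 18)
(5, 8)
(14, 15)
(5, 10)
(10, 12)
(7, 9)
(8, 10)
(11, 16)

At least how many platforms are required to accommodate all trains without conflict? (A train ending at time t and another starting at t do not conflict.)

starts: [5, 5, 6, 7, 8, 10, 11, 14, 17, 21, 24]
ends:   [8, 9, 10, 10, 11, 12, 15, 16, 18, 24, 25]
s5→1 s5→2 s6→3 s7→4  — peak 4.

4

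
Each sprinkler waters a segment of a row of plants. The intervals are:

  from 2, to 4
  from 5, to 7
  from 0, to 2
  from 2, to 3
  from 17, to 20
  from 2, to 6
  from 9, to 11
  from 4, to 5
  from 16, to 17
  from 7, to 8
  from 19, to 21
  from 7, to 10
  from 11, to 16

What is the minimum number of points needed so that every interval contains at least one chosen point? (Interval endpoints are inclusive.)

Sort by right endpoint; whenever an interval is uncovered, place a point at its right end.
Sorted: [0,2] [2,3] [2,4] [4,5] [2,6] [5,7] [7,8] [7,10] [9,11] [11,16] [16,17] [17,20] [19,21]
{[0,2],[2,3],[2,4]} hit by 2; {[4,5],[2,6],[5,7]} hit by 5; {[7,8],[7,10]} hit by 8; {[9,11],[11,16]} hit by 11; {[16,17],[17,20]} hit by 17; {[19,21]} hit by 21.
Points: 2, 5, 8, 11, 17, 21 (6 total).

6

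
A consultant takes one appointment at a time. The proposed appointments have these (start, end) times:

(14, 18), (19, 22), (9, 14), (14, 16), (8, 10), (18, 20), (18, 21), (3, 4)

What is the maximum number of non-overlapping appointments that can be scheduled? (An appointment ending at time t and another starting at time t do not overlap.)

4

Sort by end time and greedily take each interval whose start is ≥ the last chosen end.
By end time: (3,4), (8,10), (9,14), (14,16), (14,18), (18,20), (18,21), (19,22).
Pick (3,4); next start ≥ 4 → (8,10); next start ≥ 10 → (14,16); next start ≥ 16 → (18,20).
Selected 4 appointments.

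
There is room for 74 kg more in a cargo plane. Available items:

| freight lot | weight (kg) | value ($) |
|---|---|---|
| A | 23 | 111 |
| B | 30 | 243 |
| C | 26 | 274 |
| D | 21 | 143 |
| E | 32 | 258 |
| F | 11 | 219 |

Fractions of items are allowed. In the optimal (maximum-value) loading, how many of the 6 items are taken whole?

3

Ratios (sorted): F 19.91, C 10.54, B 8.10, E 8.06, D 6.81, A 4.83
take F (11 @ 219); take C (26 @ 274); take B (30 @ 243); take 7/32 of E → 56.44. Capacity used 74/74.
3 item(s) taken whole; one partial (take 7/32 of E).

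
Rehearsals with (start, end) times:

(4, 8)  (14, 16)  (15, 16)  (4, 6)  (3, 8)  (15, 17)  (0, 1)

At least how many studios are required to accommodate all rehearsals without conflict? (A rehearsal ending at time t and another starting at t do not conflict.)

The answer is the maximum number of intervals overlapping at any instant.
Events (time:±→running): 0:+→1 1:-→0 3:+→1 4:+→2 4:+→3 … peak 3.

3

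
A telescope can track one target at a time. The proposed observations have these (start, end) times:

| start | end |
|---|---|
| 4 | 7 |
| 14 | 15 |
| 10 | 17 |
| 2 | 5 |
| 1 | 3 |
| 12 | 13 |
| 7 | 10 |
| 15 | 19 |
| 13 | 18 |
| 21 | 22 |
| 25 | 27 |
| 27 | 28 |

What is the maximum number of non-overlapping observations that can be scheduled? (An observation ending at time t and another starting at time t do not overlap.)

Order by finish time; keep every interval that doesn't clash with the previous kept one.
Sorted by end: (1,3)  (2,5)  (4,7)  (7,10)  (12,13)  (14,15)  (10,17)  (13,18)  (15,19)  (21,22)  (25,27)  (27,28)
take (1,3); take (4,7); take (7,10); take (12,13); take (14,15); skip (10,17); take (15,19); take (21,22); take (25,27); take (27,28).
Selected 9 observations.

9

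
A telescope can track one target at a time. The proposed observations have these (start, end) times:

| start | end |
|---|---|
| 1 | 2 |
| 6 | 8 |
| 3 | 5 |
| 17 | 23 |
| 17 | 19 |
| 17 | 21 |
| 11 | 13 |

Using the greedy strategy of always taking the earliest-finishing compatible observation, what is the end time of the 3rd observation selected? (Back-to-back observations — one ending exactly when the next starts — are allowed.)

Order by finish time; keep every interval that doesn't clash with the previous kept one.
By end time: (1,2), (3,5), (6,8), (11,13), (17,19), (17,21), (17,23).
Pick (1,2); next start ≥ 2 → (3,5); next start ≥ 5 → (6,8); next start ≥ 8 → (11,13); next start ≥ 13 → (17,19).
Selected: (1,2) (3,5) (6,8) (11,13) (17,19)

8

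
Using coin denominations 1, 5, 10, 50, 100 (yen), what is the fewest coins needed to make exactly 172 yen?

6

172 − 1×100→72 − 1×50→22 − 2×10→2 − 2×1→0
Total coins = 1 + 1 + 2 + 2 = 6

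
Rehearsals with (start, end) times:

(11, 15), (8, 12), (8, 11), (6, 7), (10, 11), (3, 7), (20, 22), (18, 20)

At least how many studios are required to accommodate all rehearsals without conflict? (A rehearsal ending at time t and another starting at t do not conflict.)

Count concurrent intervals with a sweep; the peak is the room count.
Events (time:±→running): 3:+→1 6:+→2 7:-→1 7:-→0 8:+→1 8:+→2 10:+→3 … peak 3.

3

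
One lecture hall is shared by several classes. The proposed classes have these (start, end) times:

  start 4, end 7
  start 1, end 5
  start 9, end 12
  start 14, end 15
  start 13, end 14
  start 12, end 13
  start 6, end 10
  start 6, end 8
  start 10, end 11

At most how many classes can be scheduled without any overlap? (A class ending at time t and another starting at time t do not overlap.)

Sort by end time and greedily take each interval whose start is ≥ the last chosen end.
By end time: (1,5), (4,7), (6,8), (6,10), (10,11), (9,12), (12,13), (13,14), (14,15).
Pick (1,5); next start ≥ 5 → (6,8); next start ≥ 8 → (10,11); next start ≥ 11 → (12,13); next start ≥ 13 → (13,14); next start ≥ 14 → (14,15).
Selected 6 classes.

6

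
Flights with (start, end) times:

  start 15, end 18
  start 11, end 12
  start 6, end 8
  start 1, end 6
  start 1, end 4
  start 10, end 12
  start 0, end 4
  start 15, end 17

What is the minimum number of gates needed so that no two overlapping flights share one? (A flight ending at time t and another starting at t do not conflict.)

3

Events (time:±→running): 0:+→1 1:+→2 1:+→3 … peak 3.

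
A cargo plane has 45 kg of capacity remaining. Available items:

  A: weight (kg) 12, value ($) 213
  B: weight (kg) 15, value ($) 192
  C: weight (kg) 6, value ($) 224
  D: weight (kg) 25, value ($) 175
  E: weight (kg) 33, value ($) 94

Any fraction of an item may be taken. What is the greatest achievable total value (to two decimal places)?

Ratios (sorted): C 37.33, A 17.75, B 12.80, D 7.00, E 2.85
take C (6 @ 224); take A (12 @ 213); take B (15 @ 192); take 12/25 of D → 84.00. Capacity used 45/45.
Total value = 713.00

713.00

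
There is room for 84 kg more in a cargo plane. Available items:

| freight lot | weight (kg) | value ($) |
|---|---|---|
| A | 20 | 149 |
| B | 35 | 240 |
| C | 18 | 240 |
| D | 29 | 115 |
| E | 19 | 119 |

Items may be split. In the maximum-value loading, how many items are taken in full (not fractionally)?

Order: C (240/18=13.33) > A (149/20=7.45) > B (240/35=6.86) > E (119/19=6.26) > D (115/29=3.97)
Fill: take C (18 @ 240) → take A (20 @ 149) → take B (35 @ 240) → take 11/19 of E → 68.89; 84/84 used.
3 item(s) taken whole; one partial (take 11/19 of E).

3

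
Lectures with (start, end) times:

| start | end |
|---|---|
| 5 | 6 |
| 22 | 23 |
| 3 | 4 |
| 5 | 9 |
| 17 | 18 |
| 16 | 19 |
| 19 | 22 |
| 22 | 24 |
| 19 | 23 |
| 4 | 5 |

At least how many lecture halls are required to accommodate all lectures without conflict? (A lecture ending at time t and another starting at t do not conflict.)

3

starts: [3, 4, 5, 5, 16, 17, 19, 19, 22, 22]
ends:   [4, 5, 6, 9, 18, 19, 22, 23, 23, 24]
s3→1 e4→0 s4→1 e5→0 s5→1 s5→2 e6→1 e9→0 s16→1 s17→2 e18→1 e19→0 s19→1 s19→2 e22→1 s22→2 s22→3  — peak 3.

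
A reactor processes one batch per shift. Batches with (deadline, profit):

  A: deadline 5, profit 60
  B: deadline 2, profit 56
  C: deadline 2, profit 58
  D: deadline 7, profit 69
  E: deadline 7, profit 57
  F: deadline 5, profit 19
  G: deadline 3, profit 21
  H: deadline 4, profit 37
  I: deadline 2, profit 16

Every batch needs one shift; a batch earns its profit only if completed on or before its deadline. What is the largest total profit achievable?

358

Take jobs in profit order; each goes to the latest open slot no later than its deadline.
By profit: D(d7,69), A(d5,60), C(d2,58), E(d7,57), B(d2,56), H(d4,37), G(d3,21), F(d5,19), I(d2,16)
D→slot 7; A→slot 5; C→slot 2; E→slot 6; B→slot 1; H→slot 4; G→slot 3; F skipped; I skipped.
Profit = 56 + 58 + 21 + 37 + 60 + 57 + 69 = 358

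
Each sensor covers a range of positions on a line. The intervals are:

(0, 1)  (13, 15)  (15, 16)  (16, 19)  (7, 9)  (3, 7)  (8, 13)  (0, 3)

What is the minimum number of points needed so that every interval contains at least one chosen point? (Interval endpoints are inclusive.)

4

Process intervals by earliest right end; each time one isn't hit yet, stab at its right endpoint.
Sorted: [0,1] [0,3] [3,7] [7,9] [8,13] [13,15] [15,16] [16,19]
{[0,1],[0,3]} hit by 1; {[3,7],[7,9]} hit by 7; {[8,13],[13,15]} hit by 13; {[15,16],[16,19]} hit by 16.
Points: 1, 7, 13, 16 (4 total).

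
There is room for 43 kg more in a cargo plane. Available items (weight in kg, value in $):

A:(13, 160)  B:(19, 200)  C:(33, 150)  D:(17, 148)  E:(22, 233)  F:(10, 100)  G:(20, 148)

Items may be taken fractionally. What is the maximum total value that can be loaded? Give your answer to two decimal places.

477.21

Greedy by value/weight ratio, highest first.
Ratios (sorted): A 12.31, E 10.59, B 10.53, F 10.00, D 8.71, G 7.40, C 4.55
take A (13 @ 160); take E (22 @ 233); take 8/19 of B → 84.21. Capacity used 43/43.
Total value = 477.21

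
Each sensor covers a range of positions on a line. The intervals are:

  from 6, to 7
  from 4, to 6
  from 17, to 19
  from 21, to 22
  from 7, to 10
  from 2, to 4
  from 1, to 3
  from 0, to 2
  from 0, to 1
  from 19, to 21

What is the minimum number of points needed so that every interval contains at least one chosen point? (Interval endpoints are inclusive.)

Sorted: [0,1] [0,2] [1,3] [2,4] [4,6] [6,7] [7,10] [17,19] [19,21] [21,22]
{[0,1],[0,2],[1,3]} hit by 1; {[2,4],[4,6]} hit by 4; {[6,7],[7,10]} hit by 7; {[17,19],[19,21]} hit by 19; {[21,22]} hit by 22.
Points: 1, 4, 7, 19, 22 (5 total).

5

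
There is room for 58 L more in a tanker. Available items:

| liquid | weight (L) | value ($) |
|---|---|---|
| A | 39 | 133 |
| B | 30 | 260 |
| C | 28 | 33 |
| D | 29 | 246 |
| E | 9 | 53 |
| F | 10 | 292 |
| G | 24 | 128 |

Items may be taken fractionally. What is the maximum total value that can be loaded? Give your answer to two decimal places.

704.69

Sort by value per unit weight and fill in that order.
Order: F (292/10=29.20) > B (260/30=8.67) > D (246/29=8.48) > E (53/9=5.89) > G (128/24=5.33) > A (133/39=3.41) > C (33/28=1.18)
Fill: take F (10 @ 292) → take B (30 @ 260) → take 18/29 of D → 152.69; 58/58 used.
Total value = 704.69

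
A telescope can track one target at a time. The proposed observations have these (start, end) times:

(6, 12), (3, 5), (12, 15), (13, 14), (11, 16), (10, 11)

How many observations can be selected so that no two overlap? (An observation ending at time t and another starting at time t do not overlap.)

Sort by end time and greedily take each interval whose start is ≥ the last chosen end.
By end time: (3,5), (10,11), (6,12), (13,14), (12,15), (11,16).
Pick (3,5); next start ≥ 5 → (10,11); next start ≥ 11 → (13,14).
Selected 3 observations.

3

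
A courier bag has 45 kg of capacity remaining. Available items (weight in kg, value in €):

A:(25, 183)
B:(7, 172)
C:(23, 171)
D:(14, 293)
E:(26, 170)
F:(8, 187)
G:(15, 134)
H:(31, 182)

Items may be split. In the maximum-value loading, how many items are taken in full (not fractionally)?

Sort by value per unit weight and fill in that order.
Order: B (172/7=24.57) > F (187/8=23.38) > D (293/14=20.93) > G (134/15=8.93) > C (171/23=7.43) > A (183/25=7.32) > E (170/26=6.54) > H (182/31=5.87)
Fill: take B (7 @ 172) → take F (8 @ 187) → take D (14 @ 293) → take G (15 @ 134) → take 1/23 of C → 7.43; 45/45 used.
4 item(s) taken whole; one partial (take 1/23 of C).

4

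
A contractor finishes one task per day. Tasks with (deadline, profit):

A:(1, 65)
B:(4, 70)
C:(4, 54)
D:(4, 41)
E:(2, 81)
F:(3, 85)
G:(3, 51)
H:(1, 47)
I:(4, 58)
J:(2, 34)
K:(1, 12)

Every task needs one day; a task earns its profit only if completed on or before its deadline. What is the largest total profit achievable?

Sort by profit descending; place each in the latest free slot ≤ its deadline.
Profit order: F=85 E=81 B=70 A=65 I=58 C=54 G=51 H=47 D=41 J=34 K=12
Assign: F→slot 3, E→slot 2, B→slot 4, A→slot 1, I skipped, C skipped, G skipped, H skipped, D skipped, J skipped, K skipped.
Slots: [1:A] [2:E] [3:F] [4:B]
Profit = 65 + 81 + 85 + 70 = 301

301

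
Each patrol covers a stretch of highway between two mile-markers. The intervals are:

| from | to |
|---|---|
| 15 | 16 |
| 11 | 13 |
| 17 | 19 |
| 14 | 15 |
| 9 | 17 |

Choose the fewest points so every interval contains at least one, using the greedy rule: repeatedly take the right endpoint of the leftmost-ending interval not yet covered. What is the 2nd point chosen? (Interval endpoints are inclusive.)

Sort by right endpoint; whenever an interval is uncovered, place a point at its right end.
Sorted: [11,13] [14,15] [15,16] [9,17] [17,19]
{[11,13]} hit by 13; {[14,15],[15,16],[9,17]} hit by 15; {[17,19]} hit by 19.
Points: 13, 15, 19 (3 total).

15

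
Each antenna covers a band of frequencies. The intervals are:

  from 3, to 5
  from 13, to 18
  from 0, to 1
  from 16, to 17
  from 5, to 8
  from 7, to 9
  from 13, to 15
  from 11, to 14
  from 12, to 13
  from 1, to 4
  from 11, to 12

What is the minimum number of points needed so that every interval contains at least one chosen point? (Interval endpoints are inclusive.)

6

By right end: [0,1]  [1,4]  [3,5]  [5,8]  [7,9]  [11,12]  [12,13]  [11,14]  [13,15]  [16,17]  [13,18]
[0,1] uncovered → point at 1; [3,5] uncovered → point at 5; [7,9] uncovered → point at 9; [11,12] uncovered → point at 12; [13,15] uncovered → point at 15; [16,17] uncovered → point at 17.
Points: 1, 5, 9, 12, 15, 17 (6 total).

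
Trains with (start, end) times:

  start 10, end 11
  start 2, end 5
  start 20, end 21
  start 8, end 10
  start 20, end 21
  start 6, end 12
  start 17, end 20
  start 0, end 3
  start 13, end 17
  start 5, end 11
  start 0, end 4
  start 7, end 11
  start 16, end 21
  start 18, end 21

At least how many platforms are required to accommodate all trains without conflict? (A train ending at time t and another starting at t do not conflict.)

4

Events (time:±→running): 0:+→1 0:+→2 2:+→3 3:-→2 4:-→1 5:-→0 5:+→1 6:+→2 7:+→3 8:+→4 … peak 4.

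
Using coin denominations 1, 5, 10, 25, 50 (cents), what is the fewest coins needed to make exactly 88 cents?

6

Greedy: take as many of the largest coin as possible, then repeat with the remainder.
88 − 1×50→38 − 1×25→13 − 1×10→3 − 3×1→0
Total coins = 1 + 1 + 1 + 3 = 6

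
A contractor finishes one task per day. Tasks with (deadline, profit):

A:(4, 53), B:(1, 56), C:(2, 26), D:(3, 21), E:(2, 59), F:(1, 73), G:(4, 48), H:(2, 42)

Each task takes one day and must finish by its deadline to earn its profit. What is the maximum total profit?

233

Sort by profit descending; place each in the latest free slot ≤ its deadline.
Profit order: F=73 E=59 B=56 A=53 G=48 H=42 C=26 D=21
Assign: F→slot 1, E→slot 2, B skipped, A→slot 4, G→slot 3, H skipped, C skipped, D skipped.
Slots: [1:F] [2:E] [3:G] [4:A]
Profit = 73 + 59 + 48 + 53 = 233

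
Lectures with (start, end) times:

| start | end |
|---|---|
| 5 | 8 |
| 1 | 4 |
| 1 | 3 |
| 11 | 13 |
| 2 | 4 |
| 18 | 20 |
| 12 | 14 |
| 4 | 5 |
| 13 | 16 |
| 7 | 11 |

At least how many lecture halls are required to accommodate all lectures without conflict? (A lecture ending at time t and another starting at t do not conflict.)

The answer is the maximum number of intervals overlapping at any instant.
starts: [1, 1, 2, 4, 5, 7, 11, 12, 13, 18]
ends:   [3, 4, 4, 5, 8, 11, 13, 14, 16, 20]
s1→1 s1→2 s2→3  — peak 3.

3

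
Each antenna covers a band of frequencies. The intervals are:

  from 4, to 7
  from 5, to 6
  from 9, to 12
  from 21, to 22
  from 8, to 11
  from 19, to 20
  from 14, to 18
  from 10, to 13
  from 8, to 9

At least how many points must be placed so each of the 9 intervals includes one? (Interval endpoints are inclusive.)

6

Sorted: [5,6] [4,7] [8,9] [8,11] [9,12] [10,13] [14,18] [19,20] [21,22]
{[5,6],[4,7]} hit by 6; {[8,9],[8,11],[9,12]} hit by 9; {[10,13]} hit by 13; {[14,18]} hit by 18; {[19,20]} hit by 20; {[21,22]} hit by 22.
Points: 6, 9, 13, 18, 20, 22 (6 total).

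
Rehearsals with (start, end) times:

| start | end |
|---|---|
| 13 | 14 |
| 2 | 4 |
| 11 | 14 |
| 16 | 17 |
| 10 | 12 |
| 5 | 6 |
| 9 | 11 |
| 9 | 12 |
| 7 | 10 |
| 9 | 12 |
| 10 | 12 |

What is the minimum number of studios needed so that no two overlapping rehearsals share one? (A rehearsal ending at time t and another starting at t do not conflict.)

Events (time:±→running): 2:+→1 4:-→0 5:+→1 6:-→0 7:+→1 9:+→2 9:+→3 9:+→4 10:-→3 10:+→4 10:+→5 … peak 5.

5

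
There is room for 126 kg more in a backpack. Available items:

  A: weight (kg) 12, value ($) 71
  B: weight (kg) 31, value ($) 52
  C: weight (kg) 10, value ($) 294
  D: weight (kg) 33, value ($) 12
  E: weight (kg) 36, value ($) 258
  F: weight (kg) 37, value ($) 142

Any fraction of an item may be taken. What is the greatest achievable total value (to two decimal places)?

817.00

Greedy by value/weight ratio, highest first.
Order: C (294/10=29.40) > E (258/36=7.17) > A (71/12=5.92) > F (142/37=3.84) > B (52/31=1.68) > D (12/33=0.36)
Fill: take C (10 @ 294) → take E (36 @ 258) → take A (12 @ 71) → take F (37 @ 142) → take B (31 @ 52); 126/126 used.
Total value = 817.00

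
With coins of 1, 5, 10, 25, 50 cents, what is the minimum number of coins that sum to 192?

192 − 3×50→42 − 1×25→17 − 1×10→7 − 1×5→2 − 2×1→0
Total coins = 3 + 1 + 1 + 1 + 2 = 8

8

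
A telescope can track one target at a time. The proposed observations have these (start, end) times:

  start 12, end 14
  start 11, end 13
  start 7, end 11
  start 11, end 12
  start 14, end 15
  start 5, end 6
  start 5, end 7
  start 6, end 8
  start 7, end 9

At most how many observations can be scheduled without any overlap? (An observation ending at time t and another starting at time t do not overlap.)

Sorted by end: (5,6)  (5,7)  (6,8)  (7,9)  (7,11)  (11,12)  (11,13)  (12,14)  (14,15)
take (5,6); take (6,8); skip (7,9); take (11,12); take (12,14); take (14,15).
Selected 5 observations.

5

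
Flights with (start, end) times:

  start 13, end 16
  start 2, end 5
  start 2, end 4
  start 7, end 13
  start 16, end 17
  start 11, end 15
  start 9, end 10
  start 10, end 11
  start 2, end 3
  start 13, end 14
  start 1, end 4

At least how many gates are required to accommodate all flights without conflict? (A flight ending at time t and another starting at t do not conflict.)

4

The answer is the maximum number of intervals overlapping at any instant.
Events (time:±→running): 1:+→1 2:+→2 2:+→3 2:+→4 … peak 4.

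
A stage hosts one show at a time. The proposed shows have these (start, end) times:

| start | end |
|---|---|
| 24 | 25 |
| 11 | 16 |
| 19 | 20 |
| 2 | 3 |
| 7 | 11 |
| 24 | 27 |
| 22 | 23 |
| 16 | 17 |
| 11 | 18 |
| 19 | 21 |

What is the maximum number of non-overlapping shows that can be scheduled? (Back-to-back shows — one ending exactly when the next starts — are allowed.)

By end time: (2,3), (7,11), (11,16), (16,17), (11,18), (19,20), (19,21), (22,23), (24,25), (24,27).
Pick (2,3); next start ≥ 3 → (7,11); next start ≥ 11 → (11,16); next start ≥ 16 → (16,17); next start ≥ 17 → (19,20); next start ≥ 20 → (22,23); next start ≥ 23 → (24,25).
Selected 7 shows.

7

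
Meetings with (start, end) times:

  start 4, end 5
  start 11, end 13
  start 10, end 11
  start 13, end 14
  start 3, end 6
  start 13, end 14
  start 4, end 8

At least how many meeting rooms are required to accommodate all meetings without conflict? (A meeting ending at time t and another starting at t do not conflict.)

3

Count concurrent intervals with a sweep; the peak is the room count.
Events (time:±→running): 3:+→1 4:+→2 4:+→3 … peak 3.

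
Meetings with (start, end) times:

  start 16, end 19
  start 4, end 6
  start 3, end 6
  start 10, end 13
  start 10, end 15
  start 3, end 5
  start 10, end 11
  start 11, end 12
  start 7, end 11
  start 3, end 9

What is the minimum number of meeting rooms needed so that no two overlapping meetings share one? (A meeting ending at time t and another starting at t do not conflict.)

4

Count concurrent intervals with a sweep; the peak is the room count.
starts: [3, 3, 3, 4, 7, 10, 10, 10, 11, 16]
ends:   [5, 6, 6, 9, 11, 11, 12, 13, 15, 19]
s3→1 s3→2 s3→3 s4→4  — peak 4.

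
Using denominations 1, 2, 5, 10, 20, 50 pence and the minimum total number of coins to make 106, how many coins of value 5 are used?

1

106 = 2×50 + 1×5 + 1×1
Count of 5: 1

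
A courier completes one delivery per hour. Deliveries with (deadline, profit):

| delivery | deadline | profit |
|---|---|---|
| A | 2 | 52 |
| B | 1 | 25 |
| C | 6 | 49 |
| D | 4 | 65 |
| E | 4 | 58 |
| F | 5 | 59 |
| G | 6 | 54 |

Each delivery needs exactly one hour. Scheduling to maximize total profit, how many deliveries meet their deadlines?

Take jobs in profit order; each goes to the latest open slot no later than its deadline.
Profit order: D=65 F=59 E=58 G=54 A=52 C=49 B=25
Assign: D→slot 4, F→slot 5, E→slot 3, G→slot 6, A→slot 2, C→slot 1, B skipped.
Slots: [1:C] [2:A] [3:E] [4:D] [5:F] [6:G]
6 of 7 scheduled.

6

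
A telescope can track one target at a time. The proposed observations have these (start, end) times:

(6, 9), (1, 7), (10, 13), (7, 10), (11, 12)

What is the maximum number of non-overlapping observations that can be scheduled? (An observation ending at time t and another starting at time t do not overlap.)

Sort by end time and greedily take each interval whose start is ≥ the last chosen end.
Sorted by end: (1,7)  (6,9)  (7,10)  (11,12)  (10,13)
take (1,7); skip (6,9); take (7,10); take (11,12).
Selected 3 observations.

3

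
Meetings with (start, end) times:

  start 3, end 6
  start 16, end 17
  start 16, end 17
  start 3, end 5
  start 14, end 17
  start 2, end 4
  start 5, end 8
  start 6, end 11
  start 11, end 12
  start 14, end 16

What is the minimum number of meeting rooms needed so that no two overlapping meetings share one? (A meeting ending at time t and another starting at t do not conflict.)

3

Count concurrent intervals with a sweep; the peak is the room count.
starts: [2, 3, 3, 5, 6, 11, 14, 14, 16, 16]
ends:   [4, 5, 6, 8, 11, 12, 16, 17, 17, 17]
s2→1 s3→2 s3→3  — peak 3.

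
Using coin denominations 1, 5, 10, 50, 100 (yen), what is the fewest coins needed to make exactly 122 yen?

5

122 = 1×100 + 2×10 + 2×1
Total coins = 1 + 2 + 2 = 5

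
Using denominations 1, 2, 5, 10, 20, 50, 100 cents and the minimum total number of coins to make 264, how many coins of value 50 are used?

1

Greedy: take as many of the largest coin as possible, then repeat with the remainder.
264 − 2×100→64 − 1×50→14 − 1×10→4 − 2×2→0
Count of 50: 1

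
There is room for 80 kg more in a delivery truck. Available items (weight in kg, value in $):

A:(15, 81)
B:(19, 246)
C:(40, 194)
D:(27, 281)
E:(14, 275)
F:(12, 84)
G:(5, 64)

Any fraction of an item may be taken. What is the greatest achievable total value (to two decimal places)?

966.20

Sort by value per unit weight and fill in that order.
Ratios (sorted): E 19.64, B 12.95, G 12.80, D 10.41, F 7.00, A 5.40, C 4.85
take E (14 @ 275); take B (19 @ 246); take G (5 @ 64); take D (27 @ 281); take F (12 @ 84); take 3/15 of A → 16.20. Capacity used 80/80.
Total value = 966.20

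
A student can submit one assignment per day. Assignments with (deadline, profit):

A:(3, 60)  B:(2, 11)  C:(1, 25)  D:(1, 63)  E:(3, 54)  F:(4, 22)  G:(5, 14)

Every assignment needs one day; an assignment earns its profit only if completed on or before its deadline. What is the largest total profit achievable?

213

Sort by profit descending; place each in the latest free slot ≤ its deadline.
Profit order: D=63 A=60 E=54 C=25 F=22 G=14 B=11
Assign: D→slot 1, A→slot 3, E→slot 2, C skipped, F→slot 4, G→slot 5, B skipped.
Slots: [1:D] [2:E] [3:A] [4:F] [5:G]
Profit = 63 + 54 + 60 + 22 + 14 = 213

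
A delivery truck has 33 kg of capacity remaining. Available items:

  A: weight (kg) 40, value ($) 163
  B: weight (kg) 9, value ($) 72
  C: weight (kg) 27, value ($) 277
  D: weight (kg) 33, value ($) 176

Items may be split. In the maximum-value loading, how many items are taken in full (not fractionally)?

1

Order: C (277/27=10.26) > B (72/9=8.00) > D (176/33=5.33) > A (163/40=4.08)
Fill: take C (27 @ 277) → take 6/9 of B → 48.00; 33/33 used.
1 item(s) taken whole; one partial (take 6/9 of B).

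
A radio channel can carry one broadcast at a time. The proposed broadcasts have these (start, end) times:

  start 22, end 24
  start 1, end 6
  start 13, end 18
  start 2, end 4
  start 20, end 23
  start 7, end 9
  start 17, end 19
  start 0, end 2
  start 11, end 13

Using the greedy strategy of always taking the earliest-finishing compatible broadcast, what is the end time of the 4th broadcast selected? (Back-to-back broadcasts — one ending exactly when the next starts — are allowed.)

Sort by end time and greedily take each interval whose start is ≥ the last chosen end.
By end time: (0,2), (2,4), (1,6), (7,9), (11,13), (13,18), (17,19), (20,23), (22,24).
Pick (0,2); next start ≥ 2 → (2,4); next start ≥ 4 → (7,9); next start ≥ 9 → (11,13); next start ≥ 13 → (13,18); next start ≥ 18 → (20,23).
Selected: (0,2) (2,4) (7,9) (11,13) (13,18) (20,23)

13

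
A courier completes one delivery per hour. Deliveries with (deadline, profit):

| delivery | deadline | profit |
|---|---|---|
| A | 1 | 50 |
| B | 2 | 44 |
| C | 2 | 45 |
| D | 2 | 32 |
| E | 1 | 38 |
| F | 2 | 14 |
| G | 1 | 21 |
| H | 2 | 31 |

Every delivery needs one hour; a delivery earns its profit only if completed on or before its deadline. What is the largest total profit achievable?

Take jobs in profit order; each goes to the latest open slot no later than its deadline.
Profit order: A=50 C=45 B=44 E=38 D=32 H=31 G=21 F=14
Assign: A→slot 1, C→slot 2, B skipped, E skipped, D skipped, H skipped, G skipped, F skipped.
Slots: [1:A] [2:C]
Profit = 50 + 45 = 95

95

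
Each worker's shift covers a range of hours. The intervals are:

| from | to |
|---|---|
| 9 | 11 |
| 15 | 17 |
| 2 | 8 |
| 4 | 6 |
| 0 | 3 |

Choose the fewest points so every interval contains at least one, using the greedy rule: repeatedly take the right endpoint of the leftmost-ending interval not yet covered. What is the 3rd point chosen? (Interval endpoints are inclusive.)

Process intervals by earliest right end; each time one isn't hit yet, stab at its right endpoint.
By right end: [0,3]  [4,6]  [2,8]  [9,11]  [15,17]
[0,3] uncovered → point at 3; [4,6] uncovered → point at 6; [9,11] uncovered → point at 11; [15,17] uncovered → point at 17.
Points: 3, 6, 11, 17 (4 total).

11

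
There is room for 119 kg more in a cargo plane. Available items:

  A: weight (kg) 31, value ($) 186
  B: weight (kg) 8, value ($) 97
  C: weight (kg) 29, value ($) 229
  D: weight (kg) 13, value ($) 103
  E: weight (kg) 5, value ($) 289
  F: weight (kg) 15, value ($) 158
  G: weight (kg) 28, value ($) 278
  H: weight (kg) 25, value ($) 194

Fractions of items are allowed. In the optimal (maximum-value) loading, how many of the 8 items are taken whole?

6

Ratios (sorted): E 57.80, B 12.12, F 10.53, G 9.93, D 7.92, C 7.90, H 7.76, A 6.00
take E (5 @ 289); take B (8 @ 97); take F (15 @ 158); take G (28 @ 278); take D (13 @ 103); take C (29 @ 229); take 21/25 of H → 162.96. Capacity used 119/119.
6 item(s) taken whole; one partial (take 21/25 of H).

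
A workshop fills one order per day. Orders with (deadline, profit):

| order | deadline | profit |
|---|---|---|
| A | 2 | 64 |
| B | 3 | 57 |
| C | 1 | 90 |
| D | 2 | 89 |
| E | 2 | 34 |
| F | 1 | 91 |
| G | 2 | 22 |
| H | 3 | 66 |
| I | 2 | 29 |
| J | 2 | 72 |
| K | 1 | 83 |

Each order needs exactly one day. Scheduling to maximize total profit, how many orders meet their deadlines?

3

Take jobs in profit order; each goes to the latest open slot no later than its deadline.
By profit: F(d1,91), C(d1,90), D(d2,89), K(d1,83), J(d2,72), H(d3,66), A(d2,64), B(d3,57), E(d2,34), I(d2,29), G(d2,22)
F→slot 1; C skipped; D→slot 2; K skipped; J skipped; H→slot 3; A skipped; B skipped; E skipped; I skipped; G skipped.
3 of 11 scheduled.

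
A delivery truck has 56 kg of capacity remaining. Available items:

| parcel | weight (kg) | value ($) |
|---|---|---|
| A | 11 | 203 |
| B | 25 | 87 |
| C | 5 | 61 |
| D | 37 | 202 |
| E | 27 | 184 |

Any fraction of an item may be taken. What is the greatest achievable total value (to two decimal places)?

Greedy by value/weight ratio, highest first.
Ratios (sorted): A 18.45, C 12.20, E 6.81, D 5.46, B 3.48
take A (11 @ 203); take C (5 @ 61); take E (27 @ 184); take 13/37 of D → 70.97. Capacity used 56/56.
Total value = 518.97

518.97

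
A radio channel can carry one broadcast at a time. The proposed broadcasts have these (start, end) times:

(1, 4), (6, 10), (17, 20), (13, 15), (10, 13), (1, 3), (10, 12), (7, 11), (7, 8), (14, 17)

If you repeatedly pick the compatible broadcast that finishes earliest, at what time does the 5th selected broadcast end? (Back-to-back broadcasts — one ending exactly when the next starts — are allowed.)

20

Order by finish time; keep every interval that doesn't clash with the previous kept one.
By end time: (1,3), (1,4), (7,8), (6,10), (7,11), (10,12), (10,13), (13,15), (14,17), (17,20).
Pick (1,3); next start ≥ 3 → (7,8); next start ≥ 8 → (10,12); next start ≥ 12 → (13,15); next start ≥ 15 → (17,20).
Selected: (1,3) (7,8) (10,12) (13,15) (17,20)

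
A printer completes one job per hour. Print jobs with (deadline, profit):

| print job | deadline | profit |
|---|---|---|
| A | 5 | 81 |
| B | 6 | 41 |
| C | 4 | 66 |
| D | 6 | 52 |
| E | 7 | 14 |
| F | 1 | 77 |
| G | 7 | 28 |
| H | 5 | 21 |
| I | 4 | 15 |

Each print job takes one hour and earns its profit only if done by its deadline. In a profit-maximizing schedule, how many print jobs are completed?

7

Sort by profit descending; place each in the latest free slot ≤ its deadline.
Profit order: A=81 F=77 C=66 D=52 B=41 G=28 H=21 I=15 E=14
Assign: A→slot 5, F→slot 1, C→slot 4, D→slot 6, B→slot 3, G→slot 7, H→slot 2, I skipped, E skipped.
Slots: [1:F] [2:H] [3:B] [4:C] [5:A] [6:D] [7:G]
7 of 9 scheduled.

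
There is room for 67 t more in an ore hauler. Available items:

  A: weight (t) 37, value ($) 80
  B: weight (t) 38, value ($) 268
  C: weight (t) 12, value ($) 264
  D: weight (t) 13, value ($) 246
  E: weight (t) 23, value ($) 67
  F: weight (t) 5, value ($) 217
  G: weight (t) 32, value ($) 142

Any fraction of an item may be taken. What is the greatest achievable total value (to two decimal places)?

987.95

Order: F (217/5=43.40) > C (264/12=22.00) > D (246/13=18.92) > B (268/38=7.05) > G (142/32=4.44) > E (67/23=2.91) > A (80/37=2.16)
Fill: take F (5 @ 217) → take C (12 @ 264) → take D (13 @ 246) → take 37/38 of B → 260.95; 67/67 used.
Total value = 987.95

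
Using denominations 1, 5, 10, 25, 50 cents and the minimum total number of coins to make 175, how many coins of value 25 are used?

1

175 − 3×50→25 − 1×25→0
Count of 25: 1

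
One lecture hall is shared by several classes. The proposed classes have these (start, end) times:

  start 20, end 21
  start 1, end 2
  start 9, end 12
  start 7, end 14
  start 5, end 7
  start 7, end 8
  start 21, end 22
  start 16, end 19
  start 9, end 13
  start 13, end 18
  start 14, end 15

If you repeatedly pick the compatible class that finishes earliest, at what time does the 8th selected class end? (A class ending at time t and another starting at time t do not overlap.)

Sort by end time and greedily take each interval whose start is ≥ the last chosen end.
Sorted by end: (1,2)  (5,7)  (7,8)  (9,12)  (9,13)  (7,14)  (14,15)  (13,18)  (16,19)  (20,21)  (21,22)
take (1,2); take (5,7); take (7,8); take (9,12); skip (7,14); take (14,15); take (16,19); take (20,21); take (21,22).
Selected: (1,2) (5,7) (7,8) (9,12) (14,15) (16,19) (20,21) (21,22)

22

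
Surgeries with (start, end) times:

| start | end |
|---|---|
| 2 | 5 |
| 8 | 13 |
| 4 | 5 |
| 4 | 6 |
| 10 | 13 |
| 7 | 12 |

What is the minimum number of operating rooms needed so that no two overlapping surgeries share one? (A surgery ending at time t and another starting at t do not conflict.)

3

The answer is the maximum number of intervals overlapping at any instant.
starts: [2, 4, 4, 7, 8, 10]
ends:   [5, 5, 6, 12, 13, 13]
s2→1 s4→2 s4→3  — peak 3.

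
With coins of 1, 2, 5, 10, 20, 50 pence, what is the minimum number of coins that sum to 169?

Use the largest denomination that fits, subtract, and repeat.
169 = 3×50 + 1×10 + 1×5 + 2×2
Total coins = 3 + 1 + 1 + 2 = 7

7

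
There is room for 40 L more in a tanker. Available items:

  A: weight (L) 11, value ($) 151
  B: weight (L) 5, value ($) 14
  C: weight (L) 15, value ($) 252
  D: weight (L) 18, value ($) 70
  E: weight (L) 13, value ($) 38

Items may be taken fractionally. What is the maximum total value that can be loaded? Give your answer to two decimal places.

457.44

Sort by value per unit weight and fill in that order.
Ratios (sorted): C 16.80, A 13.73, D 3.89, E 2.92, B 2.80
take C (15 @ 252); take A (11 @ 151); take 14/18 of D → 54.44. Capacity used 40/40.
Total value = 457.44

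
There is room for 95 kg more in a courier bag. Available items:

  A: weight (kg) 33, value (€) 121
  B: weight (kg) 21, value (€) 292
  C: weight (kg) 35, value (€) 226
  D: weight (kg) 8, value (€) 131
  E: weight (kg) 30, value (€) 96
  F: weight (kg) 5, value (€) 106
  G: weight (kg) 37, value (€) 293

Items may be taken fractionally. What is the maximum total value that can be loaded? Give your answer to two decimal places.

976.97

Sort by value per unit weight and fill in that order.
Ratios (sorted): F 21.20, D 16.38, B 13.90, G 7.92, C 6.46, A 3.67, E 3.20
take F (5 @ 106); take D (8 @ 131); take B (21 @ 292); take G (37 @ 293); take 24/35 of C → 154.97. Capacity used 95/95.
Total value = 976.97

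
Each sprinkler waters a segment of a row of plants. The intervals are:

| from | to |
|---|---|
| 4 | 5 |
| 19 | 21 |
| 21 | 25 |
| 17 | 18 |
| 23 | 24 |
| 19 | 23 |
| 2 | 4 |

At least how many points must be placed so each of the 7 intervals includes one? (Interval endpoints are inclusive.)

Sort by right endpoint; whenever an interval is uncovered, place a point at its right end.
By right end: [2,4]  [4,5]  [17,18]  [19,21]  [19,23]  [23,24]  [21,25]
[2,4] uncovered → point at 4; [17,18] uncovered → point at 18; [19,21] uncovered → point at 21; [23,24] uncovered → point at 24.
Points: 4, 18, 21, 24 (4 total).

4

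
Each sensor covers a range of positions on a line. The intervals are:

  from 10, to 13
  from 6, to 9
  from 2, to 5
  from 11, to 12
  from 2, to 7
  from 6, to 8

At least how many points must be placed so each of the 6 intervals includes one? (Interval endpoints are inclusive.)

3

By right end: [2,5]  [2,7]  [6,8]  [6,9]  [11,12]  [10,13]
[2,5] uncovered → point at 5; [6,8] uncovered → point at 8; [11,12] uncovered → point at 12.
Points: 5, 8, 12 (3 total).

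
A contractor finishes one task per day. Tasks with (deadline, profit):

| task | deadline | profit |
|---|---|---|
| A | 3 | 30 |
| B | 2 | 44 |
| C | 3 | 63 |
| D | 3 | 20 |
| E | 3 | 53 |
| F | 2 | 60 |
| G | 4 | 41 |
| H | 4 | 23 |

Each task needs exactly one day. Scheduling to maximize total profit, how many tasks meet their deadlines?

4

Sort by profit descending; place each in the latest free slot ≤ its deadline.
By profit: C(d3,63), F(d2,60), E(d3,53), B(d2,44), G(d4,41), A(d3,30), H(d4,23), D(d3,20)
C→slot 3; F→slot 2; E→slot 1; B skipped; G→slot 4; A skipped; H skipped; D skipped.
4 of 8 scheduled.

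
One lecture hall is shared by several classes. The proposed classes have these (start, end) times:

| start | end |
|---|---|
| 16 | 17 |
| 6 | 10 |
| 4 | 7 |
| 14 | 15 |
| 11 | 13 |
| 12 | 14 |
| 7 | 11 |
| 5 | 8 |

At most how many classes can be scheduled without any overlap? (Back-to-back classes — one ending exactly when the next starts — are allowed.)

5

By end time: (4,7), (5,8), (6,10), (7,11), (11,13), (12,14), (14,15), (16,17).
Pick (4,7); next start ≥ 7 → (7,11); next start ≥ 11 → (11,13); next start ≥ 13 → (14,15); next start ≥ 15 → (16,17).
Selected 5 classes.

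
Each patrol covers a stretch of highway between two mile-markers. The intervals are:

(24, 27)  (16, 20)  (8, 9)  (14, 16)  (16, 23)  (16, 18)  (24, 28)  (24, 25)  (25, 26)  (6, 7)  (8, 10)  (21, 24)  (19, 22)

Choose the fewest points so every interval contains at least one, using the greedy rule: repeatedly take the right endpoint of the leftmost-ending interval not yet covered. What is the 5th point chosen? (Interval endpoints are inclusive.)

Sort by right endpoint; whenever an interval is uncovered, place a point at its right end.
By right end: [6,7]  [8,9]  [8,10]  [14,16]  [16,18]  [16,20]  [19,22]  [16,23]  [21,24]  [24,25]  [25,26]  [24,27]  [24,28]
[6,7] uncovered → point at 7; [8,9] uncovered → point at 9; [14,16] uncovered → point at 16; [19,22] uncovered → point at 22; [24,25] uncovered → point at 25.
Points: 7, 9, 16, 22, 25 (5 total).

25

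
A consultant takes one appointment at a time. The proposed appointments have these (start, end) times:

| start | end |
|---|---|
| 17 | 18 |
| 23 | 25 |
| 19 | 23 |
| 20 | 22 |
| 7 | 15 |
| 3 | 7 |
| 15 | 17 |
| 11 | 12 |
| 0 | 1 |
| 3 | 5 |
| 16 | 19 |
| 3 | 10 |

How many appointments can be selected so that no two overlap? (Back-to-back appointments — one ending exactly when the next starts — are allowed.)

7

Sort by end time and greedily take each interval whose start is ≥ the last chosen end.
Sorted by end: (0,1)  (3,5)  (3,7)  (3,10)  (11,12)  (7,15)  (15,17)  (17,18)  (16,19)  (20,22)  (19,23)  (23,25)
take (0,1); take (3,5); skip (3,10); take (11,12); take (15,17); take (17,18); take (20,22); take (23,25).
Selected 7 appointments.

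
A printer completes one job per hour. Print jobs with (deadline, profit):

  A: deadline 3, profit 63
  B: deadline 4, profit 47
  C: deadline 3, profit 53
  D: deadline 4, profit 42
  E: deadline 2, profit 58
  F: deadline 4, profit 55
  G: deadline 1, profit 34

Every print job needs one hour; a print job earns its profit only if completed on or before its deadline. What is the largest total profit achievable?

Take jobs in profit order; each goes to the latest open slot no later than its deadline.
By profit: A(d3,63), E(d2,58), F(d4,55), C(d3,53), B(d4,47), D(d4,42), G(d1,34)
A→slot 3; E→slot 2; F→slot 4; C→slot 1; B skipped; D skipped; G skipped.
Profit = 53 + 58 + 63 + 55 = 229

229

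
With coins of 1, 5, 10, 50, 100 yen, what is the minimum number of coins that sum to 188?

Use the largest denomination that fits, subtract, and repeat.
188 = 1×100 + 1×50 + 3×10 + 1×5 + 3×1
Total coins = 1 + 1 + 3 + 1 + 3 = 9

9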